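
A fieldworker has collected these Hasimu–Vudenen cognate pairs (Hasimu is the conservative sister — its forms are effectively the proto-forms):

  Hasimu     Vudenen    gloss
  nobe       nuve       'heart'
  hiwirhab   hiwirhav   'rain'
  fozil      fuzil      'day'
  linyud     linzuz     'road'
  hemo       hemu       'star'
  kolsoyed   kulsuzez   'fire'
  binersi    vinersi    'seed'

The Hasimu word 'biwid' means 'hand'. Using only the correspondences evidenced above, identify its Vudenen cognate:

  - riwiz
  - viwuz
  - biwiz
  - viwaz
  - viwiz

viwiz

binersi ~ vinersi — Hasimu b corresponds to Vudenen v word-initially before a front vowel.
linyud ~ linzuz, kolsoyed ~ kulsuzez — Hasimu d corresponds to Vudenen z word-finally.
Applying these to Hasimu 'biwid':
  biwid → viwid   (b→v word-initially before a front vowel)
  viwid → viwiz   (d→z word-finally)
So the Vudenen cognate is 'viwiz'.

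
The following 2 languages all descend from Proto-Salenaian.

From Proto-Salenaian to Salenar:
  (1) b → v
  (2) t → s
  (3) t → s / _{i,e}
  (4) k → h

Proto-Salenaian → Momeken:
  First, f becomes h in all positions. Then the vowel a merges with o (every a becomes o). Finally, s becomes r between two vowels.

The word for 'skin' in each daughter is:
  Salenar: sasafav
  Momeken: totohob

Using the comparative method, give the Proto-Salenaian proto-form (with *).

*tatafab

Position 4: Salenar has a, Momeken has o. Salenar preserves a here (none of its changes turn any other segment into a), so the proto-segment is *a.
Position 7: Salenar has v, Momeken has b. Momeken preserves b here (none of its changes turn any other segment into b), so the proto-segment is *b.
Continuing position by position gives *tatafab; check it forward:
Salenar: start from *tatafab.
  rule 1 (unconditioned shift): tatafab → tatafav
  rule 2 (unconditioned shift): tatafav → sasafav
  rule 3: no change — sasafav
  rule 4: no change — sasafav
  ⇒ Salenar sasafav
Momeken: *tatafab > tatahab > totohob  (by unconditioned shift, vowel merger)
Only *tatafab yields all of Salenar sasafav, Momeken totohob.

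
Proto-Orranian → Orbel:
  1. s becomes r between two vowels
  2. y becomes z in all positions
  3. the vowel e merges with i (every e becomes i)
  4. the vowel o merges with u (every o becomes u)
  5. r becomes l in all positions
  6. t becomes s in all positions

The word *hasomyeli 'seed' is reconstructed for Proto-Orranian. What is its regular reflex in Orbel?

halumzili

Orbel: start from *hasomyeli.
  rule 1 (rhotacism): hasomyeli → haromyeli
  rule 2 (unconditioned shift): haromyeli → haromzeli
  rule 3 (vowel merger): haromzeli → haromzili
  rule 4 (vowel merger): haromzili → harumzili
  rule 5 (unconditioned shift): harumzili → halumzili
  rule 6: no change — halumzili
  ⇒ Orbel halumzili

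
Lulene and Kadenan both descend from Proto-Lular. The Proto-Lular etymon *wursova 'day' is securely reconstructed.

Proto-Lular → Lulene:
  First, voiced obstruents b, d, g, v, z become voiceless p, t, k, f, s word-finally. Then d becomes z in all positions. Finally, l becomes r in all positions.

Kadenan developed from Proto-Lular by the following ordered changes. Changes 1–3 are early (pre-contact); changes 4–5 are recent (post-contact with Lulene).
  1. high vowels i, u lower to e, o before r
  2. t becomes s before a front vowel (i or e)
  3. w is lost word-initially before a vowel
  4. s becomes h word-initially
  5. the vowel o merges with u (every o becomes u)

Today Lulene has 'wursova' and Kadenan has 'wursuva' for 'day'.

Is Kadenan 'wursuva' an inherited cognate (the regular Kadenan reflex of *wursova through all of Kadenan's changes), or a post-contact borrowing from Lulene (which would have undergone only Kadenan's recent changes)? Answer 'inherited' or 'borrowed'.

borrowed

If inherited, *wursova would pass through all of Kadenan's changes:
Kadenan: *wursova
  wursova → worsova   [pre-rhotic lowering]
  worsova (rule 2 does not apply)
  worsova → orsova   [glide loss]
  orsova (rule 4 does not apply)
  orsova → ursuva   [vowel merger]
  giving Kadenan ursuva.
If borrowed from Lulene 'wursova' after the early changes, it would undergo only the recent ones:
  rule 4 (debuccalisation): no change (wursova)
  rule 5 (vowel merger): wursova → wursuva
  ⇒ as a loan: wursuva
Kadenan 'wursuva' matches the loan outcome 'wursuva', not the inherited 'ursuva' — it skipped the early Kadenan changes, so it was borrowed from Lulene.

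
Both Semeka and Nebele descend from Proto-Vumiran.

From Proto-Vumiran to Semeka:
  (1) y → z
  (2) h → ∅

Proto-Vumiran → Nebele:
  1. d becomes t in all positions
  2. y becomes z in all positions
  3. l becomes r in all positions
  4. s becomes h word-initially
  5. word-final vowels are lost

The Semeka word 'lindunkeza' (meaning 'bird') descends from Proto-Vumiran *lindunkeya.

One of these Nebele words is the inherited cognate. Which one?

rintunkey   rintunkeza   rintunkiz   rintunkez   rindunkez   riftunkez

rintunkez

Nebele: *lindunkeya
  lindunkeya → lintunkeya   [unconditioned shift]
  lintunkeya → lintunkeza   [unconditioned shift]
  lintunkeza → rintunkeza   [unconditioned shift]
  rintunkeza (rule 4 does not apply)
  rintunkeza → rintunkez   [apocope]
  giving Nebele rintunkez.
The other candidates each miss or misapply at least one Nebele change.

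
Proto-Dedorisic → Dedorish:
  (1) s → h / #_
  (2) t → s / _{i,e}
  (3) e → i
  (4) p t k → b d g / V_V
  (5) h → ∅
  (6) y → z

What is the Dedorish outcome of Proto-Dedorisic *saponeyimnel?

abonizimnil

Dedorish: *saponeyimnel
  saponeyimnel → haponeyimnel   [debuccalisation]
  haponeyimnel (rule 2 does not apply)
  haponeyimnel → haponiyimnil   [vowel merger]
  haponiyimnil → haboniyimnil   [intervocalic voicing]
  haboniyimnil → aboniyimnil   [h-loss]
  aboniyimnil → abonizimnil   [unconditioned shift]
  giving Dedorish abonizimnil.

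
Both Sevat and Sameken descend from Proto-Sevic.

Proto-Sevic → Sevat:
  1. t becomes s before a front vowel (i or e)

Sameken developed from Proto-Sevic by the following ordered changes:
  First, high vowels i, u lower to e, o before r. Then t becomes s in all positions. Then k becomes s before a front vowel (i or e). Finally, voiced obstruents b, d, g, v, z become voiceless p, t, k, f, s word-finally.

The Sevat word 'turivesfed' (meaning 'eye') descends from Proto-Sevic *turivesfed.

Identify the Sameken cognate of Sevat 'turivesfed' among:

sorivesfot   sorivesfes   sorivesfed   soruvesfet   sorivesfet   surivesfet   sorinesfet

Sameken: *turivesfed > torivesfed > sorivesfed > sorivesfet  (by pre-rhotic lowering, unconditioned shift, final devoicing)
Among the options, 'sorivesfet' alone shows every Sameken change applied in order.

sorivesfet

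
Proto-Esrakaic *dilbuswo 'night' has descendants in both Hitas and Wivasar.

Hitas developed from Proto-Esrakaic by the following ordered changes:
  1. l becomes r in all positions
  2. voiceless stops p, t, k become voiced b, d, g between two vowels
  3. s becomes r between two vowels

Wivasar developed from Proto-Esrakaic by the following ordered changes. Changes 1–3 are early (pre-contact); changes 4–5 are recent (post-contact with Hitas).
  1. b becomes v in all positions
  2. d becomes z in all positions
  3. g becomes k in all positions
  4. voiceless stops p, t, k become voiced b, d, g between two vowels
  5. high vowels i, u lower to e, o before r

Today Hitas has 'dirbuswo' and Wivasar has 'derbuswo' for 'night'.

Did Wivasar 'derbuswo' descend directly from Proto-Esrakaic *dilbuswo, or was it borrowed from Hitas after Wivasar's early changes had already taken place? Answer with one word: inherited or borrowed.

borrowed

If inherited, *dilbuswo would pass through all of Wivasar's changes:
Wivasar: *dilbuswo
  dilbuswo → dilvuswo   [unconditioned shift]
  dilvuswo → zilvuswo   [unconditioned shift]
  zilvuswo (rule 3 does not apply)
  zilvuswo (rule 4 does not apply)
  zilvuswo (rule 5 does not apply)
  giving Wivasar zilvuswo.
If borrowed from Hitas 'dirbuswo' after the early changes, it would undergo only the recent ones:
  rule 4 (intervocalic voicing): no change (dirbuswo)
  rule 5 (pre-rhotic lowering): dirbuswo → derbuswo
  ⇒ as a loan: derbuswo
Wivasar 'derbuswo' matches the loan outcome 'derbuswo', not the inherited 'zilvuswo' — it skipped the early Wivasar changes, so it was borrowed from Hitas.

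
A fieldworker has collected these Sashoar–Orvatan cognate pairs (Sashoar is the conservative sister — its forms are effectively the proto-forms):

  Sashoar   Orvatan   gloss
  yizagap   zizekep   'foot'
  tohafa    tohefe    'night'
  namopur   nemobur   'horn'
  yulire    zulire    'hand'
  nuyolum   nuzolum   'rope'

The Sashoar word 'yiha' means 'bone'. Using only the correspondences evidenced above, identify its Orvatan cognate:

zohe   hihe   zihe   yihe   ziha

zihe

yizagap ~ zizekep — Sashoar y corresponds to Orvatan z word-initially before a front vowel.
tohafa ~ tohefe — Sashoar a corresponds to Orvatan e word-finally.
Applying these to Sashoar 'yiha':
  yiha → ziha   (y→z word-initially before a front vowel)
  ziha → zihe   (a→e word-finally)
So the Orvatan cognate is 'zihe'.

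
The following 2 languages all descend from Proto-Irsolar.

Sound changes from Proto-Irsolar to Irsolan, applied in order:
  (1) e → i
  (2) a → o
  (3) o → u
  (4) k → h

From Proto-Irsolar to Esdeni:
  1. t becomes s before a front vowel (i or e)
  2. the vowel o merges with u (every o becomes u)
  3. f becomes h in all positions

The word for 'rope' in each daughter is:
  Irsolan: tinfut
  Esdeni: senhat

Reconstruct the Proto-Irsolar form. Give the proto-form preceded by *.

Position 2: Irsolan has i, Esdeni has e. Esdeni preserves e here (none of its changes turn any other segment into e), so the proto-segment is *e.
Position 4: Irsolan has f, Esdeni has h. Irsolan preserves f here (none of its changes turn any other segment into f), so the proto-segment is *f.
This points to *tenfat. Verify forward in each daughter:
Irsolan: *tenfat
  tenfat → tinfat   [vowel merger]
  tinfat → tinfot   [vowel merger]
  tinfot → tinfut   [vowel merger]
  tinfut (rule 4 does not apply)
  giving Irsolan tinfut.
Esdeni: *tenfat > senfat > senhat  (by palatalisation, unconditioned shift)
*tenfat is the unique common source.

*tenfat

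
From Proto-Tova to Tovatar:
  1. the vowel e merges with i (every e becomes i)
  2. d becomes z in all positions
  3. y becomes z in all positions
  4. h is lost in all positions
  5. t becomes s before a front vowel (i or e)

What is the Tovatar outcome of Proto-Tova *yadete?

zazisi

Tovatar: *yadete > yaditi > yaziti > zaziti > zazisi  (by vowel merger, unconditioned shift, unconditioned shift, palatalisation)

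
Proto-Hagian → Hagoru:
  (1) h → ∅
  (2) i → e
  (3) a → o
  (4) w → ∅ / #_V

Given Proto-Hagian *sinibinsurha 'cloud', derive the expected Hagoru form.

Hagoru: *sinibinsurha
  sinibinsurha → sinibinsura   [h-loss]
  sinibinsura → senebensura   [vowel merger]
  senebensura → senebensuro   [vowel merger]
  senebensuro (rule 4 does not apply)
  giving Hagoru senebensuro.

senebensuro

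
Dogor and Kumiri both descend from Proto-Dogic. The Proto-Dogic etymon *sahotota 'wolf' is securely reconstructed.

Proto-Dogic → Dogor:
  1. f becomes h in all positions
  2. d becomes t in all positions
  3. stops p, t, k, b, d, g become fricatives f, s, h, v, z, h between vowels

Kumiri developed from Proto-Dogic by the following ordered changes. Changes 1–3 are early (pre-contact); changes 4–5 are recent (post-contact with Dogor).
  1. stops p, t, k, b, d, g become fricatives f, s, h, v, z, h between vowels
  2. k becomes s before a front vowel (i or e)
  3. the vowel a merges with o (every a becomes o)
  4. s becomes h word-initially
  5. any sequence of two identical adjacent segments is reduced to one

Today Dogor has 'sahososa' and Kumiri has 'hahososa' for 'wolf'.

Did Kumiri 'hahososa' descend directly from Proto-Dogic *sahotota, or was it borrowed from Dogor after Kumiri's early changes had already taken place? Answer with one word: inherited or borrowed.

borrowed

If inherited, *sahotota would pass through all of Kumiri's changes:
Kumiri: *sahotota
  sahotota → sahososa   [intervocalic lenition]
  sahososa (rule 2 does not apply)
  sahososa → sohososo   [vowel merger]
  sohososo → hohososo   [debuccalisation]
  hohososo (rule 5 does not apply)
  giving Kumiri hohososo.
If borrowed from Dogor 'sahososa' after the early changes, it would undergo only the recent ones:
  rule 4 (debuccalisation): sahososa → hahososa
  rule 5 (degemination): no change (hahososa)
  ⇒ as a loan: hahososa
Kumiri 'hahososa' matches the loan outcome 'hahososa', not the inherited 'hohososo' — it skipped the early Kumiri changes, so it was borrowed from Dogor.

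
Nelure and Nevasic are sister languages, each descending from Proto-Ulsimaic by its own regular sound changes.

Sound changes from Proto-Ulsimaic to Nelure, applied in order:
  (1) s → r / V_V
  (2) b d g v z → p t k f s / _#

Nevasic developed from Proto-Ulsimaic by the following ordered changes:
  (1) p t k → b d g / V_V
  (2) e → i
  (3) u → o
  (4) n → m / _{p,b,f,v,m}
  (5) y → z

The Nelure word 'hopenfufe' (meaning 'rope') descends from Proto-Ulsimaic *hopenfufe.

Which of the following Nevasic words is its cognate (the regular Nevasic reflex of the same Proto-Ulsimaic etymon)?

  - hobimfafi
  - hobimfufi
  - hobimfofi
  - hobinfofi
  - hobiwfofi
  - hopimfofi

Nevasic: *hopenfufe > hobenfufe > hobinfufi > hobinfofi > hobimfofi  (by intervocalic voicing, vowel merger, vowel merger, nasal place assimilation)
Among the options, 'hobimfofi' alone shows every Nevasic change applied in order.

hobimfofi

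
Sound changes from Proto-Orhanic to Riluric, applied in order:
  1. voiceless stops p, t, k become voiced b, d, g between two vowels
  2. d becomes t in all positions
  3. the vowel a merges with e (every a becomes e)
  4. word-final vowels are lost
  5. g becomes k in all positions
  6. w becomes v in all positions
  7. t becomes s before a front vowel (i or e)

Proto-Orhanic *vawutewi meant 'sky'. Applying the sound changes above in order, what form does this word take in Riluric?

vevusev

Riluric: *vawutewi > vawudewi > vawutewi > vewutewi > vewutew > vevutev > vevusev  (by intervocalic voicing, unconditioned shift, vowel merger, apocope, unconditioned shift, palatalisation)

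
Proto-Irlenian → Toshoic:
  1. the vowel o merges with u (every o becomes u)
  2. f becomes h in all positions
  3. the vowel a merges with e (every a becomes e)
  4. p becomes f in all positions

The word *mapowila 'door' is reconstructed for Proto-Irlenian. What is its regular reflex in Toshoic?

Toshoic: *mapowila > mapuwila > mepuwile > mefuwile  (by vowel merger, vowel merger, unconditioned shift)

mefuwile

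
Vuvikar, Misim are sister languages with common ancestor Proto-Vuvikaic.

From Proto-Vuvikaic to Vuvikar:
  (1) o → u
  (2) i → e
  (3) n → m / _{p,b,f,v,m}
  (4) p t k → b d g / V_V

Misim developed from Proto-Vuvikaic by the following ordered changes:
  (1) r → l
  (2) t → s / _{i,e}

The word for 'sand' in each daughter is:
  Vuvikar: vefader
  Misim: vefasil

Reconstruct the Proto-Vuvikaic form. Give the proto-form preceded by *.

Position 5: Vuvikar has d, Misim has s. Taking the neighbouring segments as reconstructed: Vuvikar d could go back to *t or *d; Misim s could go back to *t or *s — the one source consistent with every daughter is *t.
Position 6: Vuvikar has e, Misim has i. Misim preserves i here (none of its changes turn any other segment into i), so the proto-segment is *i.
Verify the candidate proto-form against each daughter:
Vuvikar: *vefatir > vefater > vefader  (by vowel merger, intervocalic voicing)
Misim: *vefatir
  vefatir → vefatil   [unconditioned shift]
  vefatil → vefasil   [palatalisation]
  giving Misim vefasil.
No other proto-form is consistent with every reflex, so the reconstruction is *vefatir.

*vefatir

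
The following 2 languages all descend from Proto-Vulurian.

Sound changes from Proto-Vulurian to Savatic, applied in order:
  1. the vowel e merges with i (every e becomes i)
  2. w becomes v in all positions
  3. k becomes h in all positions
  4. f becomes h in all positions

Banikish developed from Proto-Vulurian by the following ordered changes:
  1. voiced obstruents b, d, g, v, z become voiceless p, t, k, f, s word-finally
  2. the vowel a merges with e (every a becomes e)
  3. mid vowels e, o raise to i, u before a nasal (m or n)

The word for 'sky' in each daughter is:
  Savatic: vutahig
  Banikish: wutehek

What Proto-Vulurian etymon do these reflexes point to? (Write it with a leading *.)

Position 1: Savatic has v, Banikish has w. Banikish preserves w here (none of its changes turn any other segment into w), so the proto-segment is *w.
Position 4: Savatic has a, Banikish has e. Savatic preserves a here (none of its changes turn any other segment into a), so the proto-segment is *a.
This points to *wutaheg. Verify forward in each daughter:
Savatic: *wutaheg
  wutaheg → wutahig   [vowel merger]
  wutahig → vutahig   [unconditioned shift]
  vutahig (rule 3 does not apply)
  vutahig (rule 4 does not apply)
  giving Savatic vutahig.
Banikish: *wutaheg
  wutaheg → wutahek   [final devoicing]
  wutahek → wutehek   [vowel merger]
  wutehek (rule 3 does not apply)
  giving Banikish wutehek.
*wutaheg is the unique common source.

*wutaheg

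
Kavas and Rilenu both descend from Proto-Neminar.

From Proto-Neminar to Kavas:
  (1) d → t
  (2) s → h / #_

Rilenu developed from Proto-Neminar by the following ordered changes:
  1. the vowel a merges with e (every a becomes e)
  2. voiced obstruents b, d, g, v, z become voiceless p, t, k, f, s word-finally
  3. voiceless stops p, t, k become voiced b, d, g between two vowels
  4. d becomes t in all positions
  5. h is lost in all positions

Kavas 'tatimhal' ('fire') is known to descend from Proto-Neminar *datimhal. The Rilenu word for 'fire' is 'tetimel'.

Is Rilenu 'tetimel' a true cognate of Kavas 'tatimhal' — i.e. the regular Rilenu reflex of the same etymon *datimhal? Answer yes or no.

yes

Derive the expected Rilenu reflex of *datimhal:
Rilenu: *datimhal > detimhel > dedimhel > tetimhel > tetimel  (by vowel merger, intervocalic voicing, unconditioned shift, h-loss)
Rilenu 'tetimel' matches the regular reflex exactly, so the pair is cognate.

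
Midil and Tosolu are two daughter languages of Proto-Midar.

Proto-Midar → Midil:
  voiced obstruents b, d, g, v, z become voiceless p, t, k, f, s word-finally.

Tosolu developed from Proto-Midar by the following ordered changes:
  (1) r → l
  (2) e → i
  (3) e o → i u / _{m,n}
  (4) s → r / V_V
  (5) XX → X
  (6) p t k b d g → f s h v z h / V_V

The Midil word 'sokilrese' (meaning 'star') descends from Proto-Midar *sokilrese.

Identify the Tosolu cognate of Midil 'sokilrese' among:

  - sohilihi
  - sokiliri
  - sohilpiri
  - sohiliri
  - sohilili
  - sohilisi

Tosolu: *sokilrese > sokillese > sokillisi > sokilliri > sokiliri > sohiliri  (by unconditioned shift, vowel merger, rhotacism, degemination, intervocalic lenition)
Only 'sohiliri' matches the regular Tosolu development of *sokilrese.

sohiliri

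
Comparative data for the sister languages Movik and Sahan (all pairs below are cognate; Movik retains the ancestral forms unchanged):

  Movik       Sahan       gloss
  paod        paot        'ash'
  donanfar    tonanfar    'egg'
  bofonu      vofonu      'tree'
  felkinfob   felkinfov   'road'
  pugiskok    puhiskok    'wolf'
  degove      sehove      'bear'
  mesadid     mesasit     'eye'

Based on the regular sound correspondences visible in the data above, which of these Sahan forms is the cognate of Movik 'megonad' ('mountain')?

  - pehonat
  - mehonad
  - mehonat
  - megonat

mehonat

degove ~ sehove — Movik g corresponds to Sahan h between vowels (before a back vowel).
paod ~ paot, mesadid ~ mesasit — Movik d corresponds to Sahan t word-finally.
Applying these to Movik 'megonad':
  megonad → mehonad   (g→h between vowels (before a back vowel))
  mehonad → mehonat   (d→t word-finally)
So the Sahan cognate is 'mehonat'.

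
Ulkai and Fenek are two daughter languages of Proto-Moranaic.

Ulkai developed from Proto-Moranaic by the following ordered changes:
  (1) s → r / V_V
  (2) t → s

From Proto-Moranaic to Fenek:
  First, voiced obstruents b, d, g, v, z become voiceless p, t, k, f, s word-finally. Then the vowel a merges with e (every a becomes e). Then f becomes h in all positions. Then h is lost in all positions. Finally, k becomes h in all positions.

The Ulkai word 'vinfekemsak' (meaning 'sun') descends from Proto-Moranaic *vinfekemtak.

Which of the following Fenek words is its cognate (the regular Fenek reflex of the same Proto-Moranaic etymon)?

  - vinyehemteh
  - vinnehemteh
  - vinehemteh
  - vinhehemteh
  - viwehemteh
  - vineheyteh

Fenek: start from *vinfekemtak.
  rule 1: no change — vinfekemtak
  rule 2 (vowel merger): vinfekemtak → vinfekemtek
  rule 3 (unconditioned shift): vinfekemtek → vinhekemtek
  rule 4 (h-loss): vinhekemtek → vinekemtek
  rule 5 (unconditioned shift): vinekemtek → vinehemteh
  ⇒ Fenek vinehemteh
The other candidates each miss or misapply at least one Fenek change.

vinehemteh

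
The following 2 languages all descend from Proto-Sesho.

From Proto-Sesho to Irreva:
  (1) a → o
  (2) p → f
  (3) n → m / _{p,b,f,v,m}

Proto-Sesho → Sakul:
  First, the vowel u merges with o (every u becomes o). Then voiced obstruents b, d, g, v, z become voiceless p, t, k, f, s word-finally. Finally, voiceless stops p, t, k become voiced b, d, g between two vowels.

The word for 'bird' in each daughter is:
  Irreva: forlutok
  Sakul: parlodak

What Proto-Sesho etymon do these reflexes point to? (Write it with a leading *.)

*parlutak

Position 6: Irreva has t, Sakul has d. Irreva preserves t here (none of its changes turn any other segment into t), so the proto-segment is *t.
Position 7: Irreva has o, Sakul has a. Sakul preserves a here (none of its changes turn any other segment into a), so the proto-segment is *a.
Position 2: Irreva has o, Sakul has a. Sakul preserves a here (none of its changes turn any other segment into a), so the proto-segment is *a.
Continuing position by position gives *parlutak; check it forward:
Irreva: *parlutak > porlutok > forlutok  (by vowel merger, unconditioned shift)
Sakul: *parlutak > parlotak > parlodak  (by vowel merger, intervocalic voicing)
No other proto-form is consistent with every reflex, so the reconstruction is *parlutak.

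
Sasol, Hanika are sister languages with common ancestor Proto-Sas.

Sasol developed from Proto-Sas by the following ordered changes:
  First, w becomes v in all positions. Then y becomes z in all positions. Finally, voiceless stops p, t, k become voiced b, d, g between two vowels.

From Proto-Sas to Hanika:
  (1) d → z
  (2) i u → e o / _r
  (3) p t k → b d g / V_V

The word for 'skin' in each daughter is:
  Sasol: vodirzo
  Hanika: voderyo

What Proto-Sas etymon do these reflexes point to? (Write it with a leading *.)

*votiryo

Position 6: Sasol has z, Hanika has y. Hanika preserves y here (none of its changes turn any other segment into y), so the proto-segment is *y.
Position 4: Sasol has i, Hanika has e. Sasol preserves i here (none of its changes turn any other segment into i), so the proto-segment is *i.
Position 3: Sasol has d, Hanika has d. In Hanika, d can only continue *t, so the proto-segment is *t.
The remaining positions agree across the daughters. Check the candidate against every language:
Sasol: *votiryo > votirzo > vodirzo  (by unconditioned shift, intervocalic voicing)
Hanika: *votiryo
  votiryo (rule 1 does not apply)
  votiryo → voteryo   [pre-rhotic lowering]
  voteryo → voderyo   [intervocalic voicing]
  giving Hanika voderyo.
Only *votiryo yields all of Sasol vodirzo, Hanika voderyo.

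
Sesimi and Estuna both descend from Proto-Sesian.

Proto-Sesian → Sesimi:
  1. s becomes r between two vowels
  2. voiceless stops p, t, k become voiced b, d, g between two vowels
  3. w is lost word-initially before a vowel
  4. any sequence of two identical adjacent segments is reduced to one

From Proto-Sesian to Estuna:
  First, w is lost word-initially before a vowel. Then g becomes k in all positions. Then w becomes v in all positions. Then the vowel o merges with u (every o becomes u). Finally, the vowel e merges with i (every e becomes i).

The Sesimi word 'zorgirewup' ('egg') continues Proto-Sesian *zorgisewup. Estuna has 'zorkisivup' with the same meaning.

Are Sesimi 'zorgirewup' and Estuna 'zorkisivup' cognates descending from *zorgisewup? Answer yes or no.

Derive the expected Estuna reflex of *zorgisewup:
Estuna: start from *zorgisewup.
  rule 1: no change — zorgisewup
  rule 2 (unconditioned shift): zorgisewup → zorkisewup
  rule 3 (unconditioned shift): zorkisewup → zorkisevup
  rule 4 (vowel merger): zorkisevup → zurkisevup
  rule 5 (vowel merger): zurkisevup → zurkisivup
  ⇒ Estuna zurkisivup
The regular Estuna reflex would be 'zurkisivup', but the attested form is 'zorkisivup'. The correspondence is irregular, so they are not cognates (the Estuna form has a different source).

no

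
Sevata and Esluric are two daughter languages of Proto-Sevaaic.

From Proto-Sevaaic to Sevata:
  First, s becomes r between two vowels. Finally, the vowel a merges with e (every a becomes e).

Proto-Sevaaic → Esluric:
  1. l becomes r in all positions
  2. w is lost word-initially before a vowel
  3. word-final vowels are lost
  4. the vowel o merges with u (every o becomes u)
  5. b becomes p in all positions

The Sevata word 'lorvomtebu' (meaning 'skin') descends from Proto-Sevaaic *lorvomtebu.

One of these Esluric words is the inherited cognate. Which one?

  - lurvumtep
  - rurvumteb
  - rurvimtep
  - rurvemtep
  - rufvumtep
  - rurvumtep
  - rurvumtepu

Esluric: start from *lorvomtebu.
  rule 1 (unconditioned shift): lorvomtebu → rorvomtebu
  rule 2: no change — rorvomtebu
  rule 3 (apocope): rorvomtebu → rorvomteb
  rule 4 (vowel merger): rorvomteb → rurvumteb
  rule 5 (unconditioned shift): rurvumteb → rurvumtep
  ⇒ Esluric rurvumtep
Only 'rurvumtep' matches the regular Esluric development of *lorvomtebu.

rurvumtep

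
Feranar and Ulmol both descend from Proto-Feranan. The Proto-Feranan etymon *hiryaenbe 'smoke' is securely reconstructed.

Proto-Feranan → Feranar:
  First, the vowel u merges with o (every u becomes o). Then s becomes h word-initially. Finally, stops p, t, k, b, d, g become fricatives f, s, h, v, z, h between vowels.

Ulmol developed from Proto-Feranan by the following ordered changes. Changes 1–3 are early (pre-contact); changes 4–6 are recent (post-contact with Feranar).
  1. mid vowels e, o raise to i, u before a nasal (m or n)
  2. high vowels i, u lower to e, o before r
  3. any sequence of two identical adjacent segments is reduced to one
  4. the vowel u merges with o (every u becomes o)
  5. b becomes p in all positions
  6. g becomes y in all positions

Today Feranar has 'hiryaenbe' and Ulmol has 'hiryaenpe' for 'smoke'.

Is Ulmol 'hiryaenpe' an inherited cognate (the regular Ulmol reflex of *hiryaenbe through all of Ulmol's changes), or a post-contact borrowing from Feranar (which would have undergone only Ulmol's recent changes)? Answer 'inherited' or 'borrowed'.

borrowed

If inherited, *hiryaenbe would pass through all of Ulmol's changes:
Ulmol: *hiryaenbe
  hiryaenbe → hiryainbe   [pre-nasal raising]
  hiryainbe → heryainbe   [pre-rhotic lowering]
  heryainbe (rule 3 does not apply)
  heryainbe (rule 4 does not apply)
  heryainbe → heryainpe   [unconditioned shift]
  heryainpe (rule 6 does not apply)
  giving Ulmol heryainpe.
If borrowed from Feranar 'hiryaenbe' after the early changes, it would undergo only the recent ones:
  rule 4 (vowel merger): no change (hiryaenbe)
  rule 5 (unconditioned shift): hiryaenbe → hiryaenpe
  rule 6 (unconditioned shift): no change (hiryaenpe)
  ⇒ as a loan: hiryaenpe
Ulmol 'hiryaenpe' matches the loan outcome 'hiryaenpe', not the inherited 'heryainpe' — it skipped the early Ulmol changes, so it was borrowed from Feranar.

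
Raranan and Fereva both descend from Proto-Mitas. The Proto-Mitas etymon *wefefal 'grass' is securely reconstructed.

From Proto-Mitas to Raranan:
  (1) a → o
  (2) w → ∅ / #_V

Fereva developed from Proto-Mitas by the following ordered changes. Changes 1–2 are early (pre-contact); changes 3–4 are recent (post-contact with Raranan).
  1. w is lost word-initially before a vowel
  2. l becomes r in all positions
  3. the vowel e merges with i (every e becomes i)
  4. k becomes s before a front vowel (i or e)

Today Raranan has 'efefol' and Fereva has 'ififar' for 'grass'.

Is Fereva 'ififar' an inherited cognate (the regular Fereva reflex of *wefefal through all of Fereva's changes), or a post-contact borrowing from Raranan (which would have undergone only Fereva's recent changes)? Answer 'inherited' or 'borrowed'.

inherited

If inherited, *wefefal would pass through all of Fereva's changes:
Fereva: *wefefal > efefal > efefar > ififar  (by glide loss, unconditioned shift, vowel merger)
If borrowed from Raranan 'efefol' after the early changes, it would undergo only the recent ones:
  rule 3 (vowel merger): efefol → ififol
  rule 4 (palatalisation): no change (ififol)
  ⇒ as a loan: ififol
Fereva 'ififar' matches the inherited outcome exactly, so it is an inherited cognate, not a loan.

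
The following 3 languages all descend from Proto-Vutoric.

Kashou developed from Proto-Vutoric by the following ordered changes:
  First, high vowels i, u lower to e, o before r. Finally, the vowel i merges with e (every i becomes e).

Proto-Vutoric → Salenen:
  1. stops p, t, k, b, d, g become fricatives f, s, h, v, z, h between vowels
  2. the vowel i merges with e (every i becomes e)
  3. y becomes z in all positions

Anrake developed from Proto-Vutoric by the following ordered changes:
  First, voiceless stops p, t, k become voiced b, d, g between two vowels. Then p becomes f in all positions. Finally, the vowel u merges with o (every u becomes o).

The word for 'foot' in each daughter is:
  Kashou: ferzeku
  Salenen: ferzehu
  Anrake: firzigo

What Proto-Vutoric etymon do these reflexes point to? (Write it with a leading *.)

*firziku

Position 5: Kashou has e, Salenen has e, Anrake has i. Anrake preserves i here (none of its changes turn any other segment into i), so the proto-segment is *i.
Position 7: Kashou has u, Salenen has u, Anrake has o. Kashou preserves u here (none of its changes turn any other segment into u), so the proto-segment is *u.
Position 6: Kashou has k, Salenen has h, Anrake has g. Kashou preserves k here (none of its changes turn any other segment into k), so the proto-segment is *k.
Verify the candidate proto-form against each daughter:
Kashou: start from *firziku.
  rule 1 (pre-rhotic lowering): firziku → ferziku
  rule 2 (vowel merger): ferziku → ferzeku
  ⇒ Kashou ferzeku
Salenen: start from *firziku.
  rule 1 (intervocalic lenition): firziku → firzihu
  rule 2 (vowel merger): firzihu → ferzehu
  rule 3: no change — ferzehu
  ⇒ Salenen ferzehu
Anrake: start from *firziku.
  rule 1 (intervocalic voicing): firziku → firzigu
  rule 2: no change — firzigu
  rule 3 (vowel merger): firzigu → firzigo
  ⇒ Anrake firzigo
No other proto-form is consistent with every reflex, so the reconstruction is *firziku.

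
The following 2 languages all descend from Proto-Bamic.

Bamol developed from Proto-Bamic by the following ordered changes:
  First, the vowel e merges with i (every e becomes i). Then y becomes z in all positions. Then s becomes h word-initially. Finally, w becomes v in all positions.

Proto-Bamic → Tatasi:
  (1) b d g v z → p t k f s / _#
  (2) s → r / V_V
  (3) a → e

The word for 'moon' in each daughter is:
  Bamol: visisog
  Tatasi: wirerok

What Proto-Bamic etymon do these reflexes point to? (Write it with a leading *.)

Position 4: Bamol has i, Tatasi has e. Taking the neighbouring segments as reconstructed: Bamol i could go back to *e or *i; Tatasi e could go back to *a or *e — the one source consistent with every daughter is *e.
Position 5: Bamol has s, Tatasi has r. Bamol preserves s here (none of its changes turn any other segment into s), so the proto-segment is *s.
Verify the candidate proto-form against each daughter:
Bamol: *wisesog > wisisog > visisog  (by vowel merger, unconditioned shift)
Tatasi: start from *wisesog.
  rule 1 (final devoicing): wisesog → wisesok
  rule 2 (rhotacism): wisesok → wirerok
  rule 3: no change — wirerok
  ⇒ Tatasi wirerok
*wisesog is the unique common source.

*wisesog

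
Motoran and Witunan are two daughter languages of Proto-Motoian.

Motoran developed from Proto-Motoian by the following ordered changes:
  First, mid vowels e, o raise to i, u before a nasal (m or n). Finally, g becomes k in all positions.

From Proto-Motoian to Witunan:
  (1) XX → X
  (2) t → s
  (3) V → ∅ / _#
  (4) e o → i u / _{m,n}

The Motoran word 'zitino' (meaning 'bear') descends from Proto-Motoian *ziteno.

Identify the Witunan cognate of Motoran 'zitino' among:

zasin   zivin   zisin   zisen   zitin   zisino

zisin

Witunan: start from *ziteno.
  rule 1: no change — ziteno
  rule 2 (unconditioned shift): ziteno → ziseno
  rule 3 (apocope): ziseno → zisen
  rule 4 (pre-nasal raising): zisen → zisin
  ⇒ Witunan zisin
The other candidates each miss or misapply at least one Witunan change.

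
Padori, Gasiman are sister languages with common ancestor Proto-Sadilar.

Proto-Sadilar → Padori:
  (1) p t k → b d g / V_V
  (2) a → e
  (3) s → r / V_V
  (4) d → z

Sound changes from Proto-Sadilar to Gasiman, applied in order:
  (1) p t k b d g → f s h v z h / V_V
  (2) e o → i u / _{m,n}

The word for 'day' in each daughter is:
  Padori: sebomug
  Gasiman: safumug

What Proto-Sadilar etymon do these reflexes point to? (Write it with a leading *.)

*sapomug

Position 2: Padori has e, Gasiman has a. Gasiman preserves a here (none of its changes turn any other segment into a), so the proto-segment is *a.
Position 4: Padori has o, Gasiman has u. Padori preserves o here (none of its changes turn any other segment into o), so the proto-segment is *o.
Verify the candidate proto-form against each daughter:
Padori: start from *sapomug.
  rule 1 (intervocalic voicing): sapomug → sabomug
  rule 2 (vowel merger): sabomug → sebomug
  rule 3: no change — sebomug
  rule 4: no change — sebomug
  ⇒ Padori sebomug
Gasiman: *sapomug
  sapomug → safomug   [intervocalic lenition]
  safomug → safumug   [pre-nasal raising]
  giving Gasiman safumug.
*sapomug is the unique common source.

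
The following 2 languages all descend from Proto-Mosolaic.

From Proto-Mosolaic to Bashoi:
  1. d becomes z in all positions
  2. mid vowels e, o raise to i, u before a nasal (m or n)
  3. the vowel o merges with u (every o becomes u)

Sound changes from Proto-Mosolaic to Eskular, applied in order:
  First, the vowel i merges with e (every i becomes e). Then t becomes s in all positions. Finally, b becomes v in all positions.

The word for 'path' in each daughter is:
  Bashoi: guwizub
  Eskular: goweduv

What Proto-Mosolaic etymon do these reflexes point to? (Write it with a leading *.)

Position 5: Bashoi has z, Eskular has d. Eskular preserves d here (none of its changes turn any other segment into d), so the proto-segment is *d.
Position 7: Bashoi has b, Eskular has v. Bashoi preserves b here (none of its changes turn any other segment into b), so the proto-segment is *b.
Position 2: Bashoi has u, Eskular has o. Eskular preserves o here (none of its changes turn any other segment into o), so the proto-segment is *o.
This points to *gowidub. Verify forward in each daughter:
Bashoi: start from *gowidub.
  rule 1 (unconditioned shift): gowidub → gowizub
  rule 2: no change — gowizub
  rule 3 (vowel merger): gowizub → guwizub
  ⇒ Bashoi guwizub
Eskular: *gowidub > gowedub > goweduv  (by vowel merger, unconditioned shift)
Only *gowidub yields all of Bashoi guwizub, Eskular goweduv.

*gowidub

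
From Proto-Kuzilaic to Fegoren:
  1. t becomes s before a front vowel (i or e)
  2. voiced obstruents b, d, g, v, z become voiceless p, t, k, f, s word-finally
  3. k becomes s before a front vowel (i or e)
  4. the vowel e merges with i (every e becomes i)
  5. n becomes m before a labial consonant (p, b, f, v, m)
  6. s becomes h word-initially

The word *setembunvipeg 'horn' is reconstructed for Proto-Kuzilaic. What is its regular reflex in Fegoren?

hisimbumvipik

Fegoren: start from *setembunvipeg.
  rule 1 (palatalisation): setembunvipeg → sesembunvipeg
  rule 2 (final devoicing): sesembunvipeg → sesembunvipek
  rule 3: no change — sesembunvipek
  rule 4 (vowel merger): sesembunvipek → sisimbunvipik
  rule 5 (nasal place assimilation): sisimbunvipik → sisimbumvipik
  rule 6 (debuccalisation): sisimbumvipik → hisimbumvipik
  ⇒ Fegoren hisimbumvipik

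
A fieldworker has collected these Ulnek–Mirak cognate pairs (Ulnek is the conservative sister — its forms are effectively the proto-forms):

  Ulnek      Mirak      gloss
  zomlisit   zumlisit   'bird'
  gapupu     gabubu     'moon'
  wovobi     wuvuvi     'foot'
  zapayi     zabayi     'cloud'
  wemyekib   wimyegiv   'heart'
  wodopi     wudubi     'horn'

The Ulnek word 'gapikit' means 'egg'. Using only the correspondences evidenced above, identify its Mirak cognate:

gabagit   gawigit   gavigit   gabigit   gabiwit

wodopi ~ wudubi — Ulnek p corresponds to Mirak b between vowels (before a front vowel).
wemyekib ~ wimyegiv — Ulnek k corresponds to Mirak g between vowels (before a front vowel).
Applying these to Ulnek 'gapikit':
  gapikit → gabikit   (p→b between vowels (before a front vowel))
  gabikit → gabigit   (k→g between vowels (before a front vowel))
So the Mirak cognate is 'gabigit'.

gabigit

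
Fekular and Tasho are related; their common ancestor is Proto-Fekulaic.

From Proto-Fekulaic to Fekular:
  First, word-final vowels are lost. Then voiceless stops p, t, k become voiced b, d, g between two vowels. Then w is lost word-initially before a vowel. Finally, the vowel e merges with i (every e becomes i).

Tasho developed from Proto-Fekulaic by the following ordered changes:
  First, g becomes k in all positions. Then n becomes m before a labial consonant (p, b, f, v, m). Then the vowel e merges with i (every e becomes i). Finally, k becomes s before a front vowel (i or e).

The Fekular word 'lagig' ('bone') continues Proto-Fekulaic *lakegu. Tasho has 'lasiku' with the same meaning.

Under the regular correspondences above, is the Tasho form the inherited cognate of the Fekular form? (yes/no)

Derive the expected Tasho reflex of *lakegu:
Tasho: *lakegu > lakeku > lakiku > lasiku  (by unconditioned shift, vowel merger, palatalisation)
Tasho 'lasiku' matches the regular reflex exactly, so the pair is cognate.

yes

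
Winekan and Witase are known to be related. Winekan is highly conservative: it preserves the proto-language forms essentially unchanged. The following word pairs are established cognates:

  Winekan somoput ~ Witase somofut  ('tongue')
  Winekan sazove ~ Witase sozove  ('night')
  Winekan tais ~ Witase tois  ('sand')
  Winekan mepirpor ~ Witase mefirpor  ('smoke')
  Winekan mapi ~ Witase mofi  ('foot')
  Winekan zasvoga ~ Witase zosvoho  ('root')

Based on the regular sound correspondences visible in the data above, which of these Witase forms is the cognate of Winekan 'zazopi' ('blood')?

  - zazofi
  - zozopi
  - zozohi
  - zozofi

sazove ~ sozove, zasvoga ~ zosvoho — Winekan a corresponds to Witase o after a consonant, before a consonant other than r, m, n, p, b, f, v.
mepirpor ~ mefirpor, mapi ~ mofi — Winekan p corresponds to Witase f between vowels (before a front vowel).
Applying these to Winekan 'zazopi':
  zazopi → zozopi   (a→o after a consonant, before a consonant other than r, m, n, p, b, f, v)
  zozopi → zozofi   (p→f between vowels (before a front vowel))
So the Witase cognate is 'zozofi'.

zozofi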